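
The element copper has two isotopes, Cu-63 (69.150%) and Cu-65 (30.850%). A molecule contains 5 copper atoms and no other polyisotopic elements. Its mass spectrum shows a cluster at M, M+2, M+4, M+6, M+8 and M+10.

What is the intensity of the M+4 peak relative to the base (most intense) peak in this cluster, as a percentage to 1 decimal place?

89.2%

Binomial terms of (0.69150 + 0.30850)^5: M 0.1581, M+2 0.3527, M+4 0.3147, M+6 0.1404, M+8 0.0313, M+10 0.0028 → M+2 is the base peak.
P(M+2) = C(5,1) × 0.69150^4 × 0.30850^1 = 5 × 0.2286487 × 0.3085 = 0.352691 (base)
P(M+4) = C(5,2) × 0.69150^3 × 0.30850^2 = 10 × 0.33065611 × 0.09517225 = 0.314693
Relative intensity = 0.314693 / 0.352691 × 100 = 89.2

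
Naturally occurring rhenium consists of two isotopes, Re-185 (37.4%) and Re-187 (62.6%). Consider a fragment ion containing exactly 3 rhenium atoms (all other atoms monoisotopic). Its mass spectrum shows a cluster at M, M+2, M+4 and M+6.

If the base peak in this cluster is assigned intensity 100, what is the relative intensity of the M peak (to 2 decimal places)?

11.90

(0.374 + 0.626)^3 gives M 0.0523, M+2 0.2627, M+4 0.4397, M+6 0.2453; the largest is M+4.
P(M+4) = C(3,2) × 0.374^1 × 0.626^2 = 3 × 0.3740 × 0.391876 = 0.439685 (base)
P(M) = C(3,0) × 0.374^3 × 0.626^0 = 1 × 0.05231362 × 1.0000 = 0.052314
Relative intensity = 0.052314 / 0.439685 × 100 = 11.90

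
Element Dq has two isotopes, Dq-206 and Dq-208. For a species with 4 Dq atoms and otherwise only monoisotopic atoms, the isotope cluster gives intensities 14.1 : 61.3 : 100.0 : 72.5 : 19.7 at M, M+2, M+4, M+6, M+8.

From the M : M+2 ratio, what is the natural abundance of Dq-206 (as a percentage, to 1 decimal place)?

Write p for the Dq-206 fraction. I(M+2)/I(M) = [C(4,1)·p^3·(1−p)] / p^4 = 4·(1−p)/p = 61.3/14.1 = 4.3475
(1−p)/p = 4.3475/4 = 1.0869  ⇒  p = 1/(1 + 1.0869) = 0.4792
Dq-206: 47.9%, Dq-208: 52.1%.

47.9%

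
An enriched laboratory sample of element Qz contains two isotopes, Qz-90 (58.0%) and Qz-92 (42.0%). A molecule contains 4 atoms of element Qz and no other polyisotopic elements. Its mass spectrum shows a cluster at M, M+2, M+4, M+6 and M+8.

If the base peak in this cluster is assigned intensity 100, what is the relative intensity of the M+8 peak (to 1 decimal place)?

Term probabilities: M 0.1132, M+2 0.3278, M+4 0.3560, M+6 0.1719, M+8 0.0311. Base peak = M+4.
P(M+4) = C(4,2) × 0.580^2 × 0.420^2 = 6 × 0.3364 × 0.1764 = 0.356046 (base)
P(M+8) = C(4,4) × 0.580^0 × 0.420^4 = 1 × 1.0000 × 0.03111696 = 0.031117
Relative intensity = 0.031117 / 0.356046 × 100 = 8.7

8.7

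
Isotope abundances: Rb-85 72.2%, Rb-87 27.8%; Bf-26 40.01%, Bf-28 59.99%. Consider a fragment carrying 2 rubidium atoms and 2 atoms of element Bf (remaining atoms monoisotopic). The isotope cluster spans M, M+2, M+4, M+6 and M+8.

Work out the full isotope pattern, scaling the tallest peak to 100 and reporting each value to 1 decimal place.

Rubidium pattern (n=2): 0.521284 : 0.401432 : 0.077284
Element Bf pattern (n=2): 0.16008001 : 0.48003998 : 0.35988001
Convolve the two distributions (both contribute in 2-u steps):
  M: 0.521284×0.16008001 = 0.083447
  M+2: 0.521284×0.48003998 + 0.401432×0.16008001 = 0.314498
  M+4: 0.521284×0.35988001 + 0.401432×0.48003998 + 0.077284×0.16008001 = 0.392675
  M+6: 0.401432×0.35988001 + 0.077284×0.48003998 = 0.181567
  M+8: 0.077284×0.35988001 = 0.027813
Scale to base peak (0.392675) = 100: 21.3 : 80.1 : 100.0 : 46.2 : 7.1

21.3 : 80.1 : 100.0 : 46.2 : 7.1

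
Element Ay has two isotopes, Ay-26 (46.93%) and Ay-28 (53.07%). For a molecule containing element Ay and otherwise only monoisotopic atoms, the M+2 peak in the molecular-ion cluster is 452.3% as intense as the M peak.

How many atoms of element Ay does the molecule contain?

With n Ay atoms, P(M+2)/P(M) = C(n,1)·p^(n−1)q / p^n = n·q/p = n · 0.5307/0.4693.
n = 4.523 × 0.4693/0.5307 = 4.00 ≈ 4

4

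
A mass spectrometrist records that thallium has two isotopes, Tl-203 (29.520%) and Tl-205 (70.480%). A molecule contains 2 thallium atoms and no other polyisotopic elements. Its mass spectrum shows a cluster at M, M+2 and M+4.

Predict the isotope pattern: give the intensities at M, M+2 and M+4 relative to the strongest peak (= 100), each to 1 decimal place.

The 2 Tl atoms are independent, so intensities follow the terms of (0.29520 + 0.70480)^2.
P(M) = 0.29520^2 = 0.087143
P(M+2) = 2 × 0.29520^1 × 0.70480^1 = 0.416114
P(M+4) = 0.70480^2 = 0.496743
The M+4 peak is largest (0.496743); scaling to 100 gives 17.5 : 83.8 : 100.0.

17.5 : 83.8 : 100.0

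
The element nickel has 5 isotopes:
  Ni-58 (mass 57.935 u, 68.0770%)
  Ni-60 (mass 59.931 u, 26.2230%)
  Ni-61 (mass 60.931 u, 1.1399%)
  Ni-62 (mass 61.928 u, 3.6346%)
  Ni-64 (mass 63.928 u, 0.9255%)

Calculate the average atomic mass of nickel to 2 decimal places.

Average mass = Σ (abundance × isotope mass) = 0.680770 × 57.935 + 0.262230 × 59.931 + 0.011399 × 60.931 + 0.036346 × 61.928 + 0.009255 × 63.928
= 39.4404 + 15.7157 + 0.6946 + 2.2508 + 0.5917 = 58.6932 u

58.69 u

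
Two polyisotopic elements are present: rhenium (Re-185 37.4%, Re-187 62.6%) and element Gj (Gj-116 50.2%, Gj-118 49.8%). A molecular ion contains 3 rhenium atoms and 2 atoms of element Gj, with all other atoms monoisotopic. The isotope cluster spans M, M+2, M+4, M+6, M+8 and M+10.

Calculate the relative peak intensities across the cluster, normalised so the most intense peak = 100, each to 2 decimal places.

3.80 : 26.63 : 73.56 : 100.00 : 66.81 : 17.54

Rhenium pattern (n=3): 0.05231362 : 0.26268713 : 0.43968487 : 0.24531438
Element Gj pattern (n=2): 0.252004 : 0.499992 : 0.248004
Convolve the two distributions (both contribute in 2-u steps):
  M: 0.05231362×0.252004 = 0.013183
  M+2: 0.05231362×0.499992 + 0.26268713×0.252004 = 0.092355
  M+4: 0.05231362×0.248004 + 0.26268713×0.499992 + 0.43968487×0.252004 = 0.255118
  M+6: 0.26268713×0.248004 + 0.43968487×0.499992 + 0.24531438×0.252004 = 0.346807
  M+8: 0.43968487×0.248004 + 0.24531438×0.499992 = 0.231699
  M+10: 0.24531438×0.248004 = 0.060839
Scale to base peak (0.346807) = 100: 3.80 : 26.63 : 73.56 : 100.00 : 66.81 : 17.54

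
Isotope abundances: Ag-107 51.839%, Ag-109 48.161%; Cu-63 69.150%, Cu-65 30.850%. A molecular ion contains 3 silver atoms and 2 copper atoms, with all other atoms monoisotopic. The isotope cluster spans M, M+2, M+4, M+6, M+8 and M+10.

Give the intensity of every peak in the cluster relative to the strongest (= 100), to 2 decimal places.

Silver pattern (n=3): 0.13930601 : 0.38826655 : 0.36071887 : 0.11170857
Copper pattern (n=2): 0.47817225 : 0.4266555 : 0.09517225
Convolve the two distributions (both contribute in 2-u steps):
  M: 0.13930601×0.47817225 = 0.066612
  M+2: 0.13930601×0.4266555 + 0.38826655×0.47817225 = 0.245094
  M+4: 0.13930601×0.09517225 + 0.38826655×0.4266555 + 0.36071887×0.47817225 = 0.351400
  M+6: 0.38826655×0.09517225 + 0.36071887×0.4266555 + 0.11170857×0.47817225 = 0.244271
  M+8: 0.36071887×0.09517225 + 0.11170857×0.4266555 = 0.081992
  M+10: 0.11170857×0.09517225 = 0.010632
Scale to base peak (0.351400) = 100: 18.96 : 69.75 : 100.00 : 69.51 : 23.33 : 3.03

18.96 : 69.75 : 100.00 : 69.51 : 23.33 : 3.03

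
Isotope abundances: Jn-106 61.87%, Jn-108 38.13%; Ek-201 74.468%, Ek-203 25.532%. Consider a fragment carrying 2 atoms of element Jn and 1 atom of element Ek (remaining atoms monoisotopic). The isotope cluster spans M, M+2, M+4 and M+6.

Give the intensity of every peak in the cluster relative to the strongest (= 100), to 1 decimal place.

63.5 : 100.0 : 50.9 : 8.3

Element Jn pattern (n=2): 0.38278969 : 0.47182062 : 0.14538969
Element Ek pattern (n=1): 0.74468 : 0.25532
Convolve the two distributions (both contribute in 2-u steps):
  M: 0.38278969×0.74468 = 0.285056
  M+2: 0.38278969×0.25532 + 0.47182062×0.74468 = 0.449089
  M+4: 0.47182062×0.25532 + 0.14538969×0.74468 = 0.228734
  M+6: 0.14538969×0.25532 = 0.037121
Scale to base peak (0.449089) = 100: 63.5 : 100.0 : 50.9 : 8.3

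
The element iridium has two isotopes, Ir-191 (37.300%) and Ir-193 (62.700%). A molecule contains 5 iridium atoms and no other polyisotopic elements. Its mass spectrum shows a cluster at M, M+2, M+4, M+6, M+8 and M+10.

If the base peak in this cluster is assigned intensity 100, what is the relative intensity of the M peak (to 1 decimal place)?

2.1

Term probabilities: M 0.0072, M+2 0.0607, M+4 0.2040, M+6 0.3429, M+8 0.2882, M+10 0.0969. Base peak = M+6.
P(M+6) = C(5,3) × 0.37300^2 × 0.62700^3 = 10 × 0.139129 × 0.24649188 = 0.342942 (base)
P(M) = C(5,0) × 0.37300^5 × 0.62700^0 = 1 × 0.00722012 × 1.0000 = 0.007220
Relative intensity = 0.007220 / 0.342942 × 100 = 2.1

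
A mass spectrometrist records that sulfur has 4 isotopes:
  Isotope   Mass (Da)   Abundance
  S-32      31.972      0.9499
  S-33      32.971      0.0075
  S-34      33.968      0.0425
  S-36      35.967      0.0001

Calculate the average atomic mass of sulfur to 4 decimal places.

Average mass = Σ (abundance × isotope mass) = 0.9499 × 31.972 + 0.0075 × 32.971 + 0.0425 × 33.968 + 0.0001 × 35.967
= 30.37020 + 0.24728 + 1.44364 + 0.00360 = 32.06472 Da

32.0647 Da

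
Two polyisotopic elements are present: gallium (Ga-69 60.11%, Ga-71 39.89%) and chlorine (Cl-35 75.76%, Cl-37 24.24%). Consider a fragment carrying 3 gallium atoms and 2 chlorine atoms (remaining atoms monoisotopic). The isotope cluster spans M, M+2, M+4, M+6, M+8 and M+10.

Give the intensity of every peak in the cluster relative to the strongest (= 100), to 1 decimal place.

Gallium pattern (n=3): 0.21719018 : 0.43239309 : 0.28694328 : 0.06347345
Chlorine pattern (n=2): 0.57395776 : 0.36728448 : 0.05875776
Convolve the two distributions (both contribute in 2-u steps):
  M: 0.21719018×0.57395776 = 0.124658
  M+2: 0.21719018×0.36728448 + 0.43239309×0.57395776 = 0.327946
  M+4: 0.21719018×0.05875776 + 0.43239309×0.36728448 + 0.28694328×0.57395776 = 0.336266
  M+6: 0.43239309×0.05875776 + 0.28694328×0.36728448 + 0.06347345×0.57395776 = 0.167227
  M+8: 0.28694328×0.05875776 + 0.06347345×0.36728448 = 0.040173
  M+10: 0.06347345×0.05875776 = 0.003730
Scale to base peak (0.336266) = 100: 37.1 : 97.5 : 100.0 : 49.7 : 11.9 : 1.1

37.1 : 97.5 : 100.0 : 49.7 : 11.9 : 1.1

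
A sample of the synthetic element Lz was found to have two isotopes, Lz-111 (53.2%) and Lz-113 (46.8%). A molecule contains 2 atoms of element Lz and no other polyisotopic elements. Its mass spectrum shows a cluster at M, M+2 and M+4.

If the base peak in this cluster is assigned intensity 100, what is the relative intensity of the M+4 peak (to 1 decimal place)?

Term probabilities: M 0.2830, M+2 0.4980, M+4 0.2190. Base peak = M+2.
P(M+2) = C(2,1) × 0.532^1 × 0.468^1 = 2 × 0.5320 × 0.4680 = 0.497952 (base)
P(M+4) = C(2,2) × 0.532^0 × 0.468^2 = 1 × 1.0000 × 0.219024 = 0.219024
Relative intensity = 0.219024 / 0.497952 × 100 = 44.0

44.0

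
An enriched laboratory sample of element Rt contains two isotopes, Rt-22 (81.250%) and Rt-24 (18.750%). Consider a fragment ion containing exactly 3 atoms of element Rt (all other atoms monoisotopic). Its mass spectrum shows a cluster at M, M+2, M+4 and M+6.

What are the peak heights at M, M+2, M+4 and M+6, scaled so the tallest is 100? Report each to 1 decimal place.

100.0 : 69.2 : 16.0 : 1.2

The 3 Rt atoms are independent, so intensities follow the terms of (0.81250 + 0.18750)^3.
P(M) = 0.81250^3 = 0.536377
P(M+2) = 3 × 0.81250^2 × 0.18750^1 = 0.371338
P(M+4) = 3 × 0.81250^1 × 0.18750^2 = 0.085693
P(M+6) = 0.18750^3 = 0.006592
The M peak is largest (0.536377); scaling to 100 gives 100.0 : 69.2 : 16.0 : 1.2.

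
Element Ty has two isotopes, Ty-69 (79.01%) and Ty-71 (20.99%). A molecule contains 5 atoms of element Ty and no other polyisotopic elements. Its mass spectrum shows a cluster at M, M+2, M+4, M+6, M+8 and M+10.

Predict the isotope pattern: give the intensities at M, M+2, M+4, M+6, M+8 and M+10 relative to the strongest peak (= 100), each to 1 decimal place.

Each Ty atom is independently Ty-69 (p = 0.7901) or Ty-71 (q = 0.2099); the cluster is the binomial expansion (p + q)^5.
P(M) = 0.7901^5 = 0.307900
P(M+2) = 5 × 0.7901^4 × 0.2099^1 = 0.408988
P(M+4) = 10 × 0.7901^3 × 0.2099^2 = 0.217306
P(M+6) = 10 × 0.7901^2 × 0.2099^3 = 0.057730
P(M+8) = 5 × 0.7901^1 × 0.2099^4 = 0.007668
P(M+10) = 0.2099^5 = 0.000407
The M+2 peak is largest (0.408988); scaling to 100 gives 75.3 : 100.0 : 53.1 : 14.1 : 1.9 : 0.1.

75.3 : 100.0 : 53.1 : 14.1 : 1.9 : 0.1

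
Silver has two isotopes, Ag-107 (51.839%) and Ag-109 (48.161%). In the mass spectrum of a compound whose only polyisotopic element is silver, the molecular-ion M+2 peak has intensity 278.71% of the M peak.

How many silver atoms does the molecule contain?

3

With n Ag atoms, P(M+2)/P(M) = C(n,1)·p^(n−1)q / p^n = n·q/p = n · 0.48161/0.51839.
n = 2.7871 × 0.51839/0.48161 = 3.00 ≈ 3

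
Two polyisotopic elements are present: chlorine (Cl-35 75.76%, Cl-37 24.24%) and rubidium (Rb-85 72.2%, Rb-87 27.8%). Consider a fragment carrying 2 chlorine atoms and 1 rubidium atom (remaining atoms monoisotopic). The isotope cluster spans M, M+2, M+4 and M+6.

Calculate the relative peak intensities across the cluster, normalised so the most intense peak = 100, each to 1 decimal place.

Chlorine pattern (n=2): 0.57395776 : 0.36728448 : 0.05875776
Rubidium pattern (n=1): 0.7220 : 0.2780
Convolve the two distributions (both contribute in 2-u steps):
  M: 0.57395776×0.7220 = 0.414398
  M+2: 0.57395776×0.2780 + 0.36728448×0.7220 = 0.424740
  M+4: 0.36728448×0.2780 + 0.05875776×0.7220 = 0.144528
  M+6: 0.05875776×0.2780 = 0.016335
Scale to base peak (0.424740) = 100: 97.6 : 100.0 : 34.0 : 3.8

97.6 : 100.0 : 34.0 : 3.8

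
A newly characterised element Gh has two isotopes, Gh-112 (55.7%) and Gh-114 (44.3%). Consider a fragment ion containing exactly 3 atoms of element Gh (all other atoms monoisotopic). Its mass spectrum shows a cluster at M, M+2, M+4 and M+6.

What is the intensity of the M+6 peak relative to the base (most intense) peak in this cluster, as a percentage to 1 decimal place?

21.1%

Binomial terms of (0.557 + 0.443)^3: M 0.1728, M+2 0.4123, M+4 0.3279, M+6 0.0869 → M+2 is the base peak.
P(M+2) = C(3,1) × 0.557^2 × 0.443^1 = 3 × 0.310249 × 0.4430 = 0.412321 (base)
P(M+6) = C(3,3) × 0.557^0 × 0.443^3 = 1 × 1.0000 × 0.08693831 = 0.086938
Relative intensity = 0.086938 / 0.412321 × 100 = 21.1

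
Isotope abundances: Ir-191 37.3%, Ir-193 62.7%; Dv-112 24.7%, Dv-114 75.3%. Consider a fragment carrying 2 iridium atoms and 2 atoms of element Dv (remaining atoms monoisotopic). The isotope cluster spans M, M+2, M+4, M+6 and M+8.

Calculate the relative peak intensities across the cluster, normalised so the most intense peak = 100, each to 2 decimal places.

2.06 : 19.51 : 67.29 : 100.00 : 54.18

Iridium pattern (n=2): 0.139129 : 0.467742 : 0.393129
Element Dv pattern (n=2): 0.061009 : 0.371982 : 0.567009
Convolve the two distributions (both contribute in 2-u steps):
  M: 0.139129×0.061009 = 0.008488
  M+2: 0.139129×0.371982 + 0.467742×0.061009 = 0.080290
  M+4: 0.139129×0.567009 + 0.467742×0.371982 + 0.393129×0.061009 = 0.276863
  M+6: 0.467742×0.567009 + 0.393129×0.371982 = 0.411451
  M+8: 0.393129×0.567009 = 0.222908
Scale to base peak (0.411451) = 100: 2.06 : 19.51 : 67.29 : 100.00 : 54.18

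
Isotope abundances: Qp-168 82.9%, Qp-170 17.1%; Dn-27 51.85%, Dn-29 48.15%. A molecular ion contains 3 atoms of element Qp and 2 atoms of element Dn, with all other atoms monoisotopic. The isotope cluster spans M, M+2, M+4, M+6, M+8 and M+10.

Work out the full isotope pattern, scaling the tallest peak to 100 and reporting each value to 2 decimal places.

Element Qp pattern (n=3): 0.56972279 : 0.35255463 : 0.07272237 : 0.00500021
Element Dn pattern (n=2): 0.26884225 : 0.4993155 : 0.23184225
Convolve the two distributions (both contribute in 2-u steps):
  M: 0.56972279×0.26884225 = 0.153166
  M+2: 0.56972279×0.4993155 + 0.35255463×0.26884225 = 0.379253
  M+4: 0.56972279×0.23184225 + 0.35255463×0.4993155 + 0.07272237×0.26884225 = 0.327673
  M+6: 0.35255463×0.23184225 + 0.07272237×0.4993155 + 0.00500021×0.26884225 = 0.119393
  M+8: 0.07272237×0.23184225 + 0.00500021×0.4993155 = 0.019357
  M+10: 0.00500021×0.23184225 = 0.001159
Scale to base peak (0.379253) = 100: 40.39 : 100.00 : 86.40 : 31.48 : 5.10 : 0.31

40.39 : 100.00 : 86.40 : 31.48 : 5.10 : 0.31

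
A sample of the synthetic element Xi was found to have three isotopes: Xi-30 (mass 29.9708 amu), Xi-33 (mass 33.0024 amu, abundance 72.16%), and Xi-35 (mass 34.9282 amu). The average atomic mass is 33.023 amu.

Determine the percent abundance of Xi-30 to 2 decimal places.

10.40%

Let x and y be the fractions of Xi-30 and Xi-35. Then x + y = 1 − 0.7216 = 0.2784 and 29.9708x + 34.9282y = 33.023 − 0.7216×33.0024 = 9.20846816.
Substituting: 29.9708x + 34.9282(0.2784 − x) = 9.20846816
(29.9708 − 34.9282)x = -0.51554272  ⇒  x = 0.10399, y = 0.17441
Xi-30: 10.40%, Xi-35: 17.44%.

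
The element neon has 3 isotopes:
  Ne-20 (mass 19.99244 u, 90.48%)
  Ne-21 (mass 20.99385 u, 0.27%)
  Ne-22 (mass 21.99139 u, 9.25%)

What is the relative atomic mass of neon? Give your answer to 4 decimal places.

20.1800 u

The abundance-weighted mean is 0.9048 × 19.99244 + 0.0027 × 20.99385 + 0.0925 × 21.99139
= 18.089160 + 0.056683 + 2.034204 = 20.180047 u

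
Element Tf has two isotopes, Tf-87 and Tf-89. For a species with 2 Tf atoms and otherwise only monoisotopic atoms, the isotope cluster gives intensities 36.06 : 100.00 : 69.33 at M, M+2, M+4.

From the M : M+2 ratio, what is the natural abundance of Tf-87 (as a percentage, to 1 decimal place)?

If p is the fraction of Tf that is Tf-87, then I(M+2)/I(M) = [C(2,1)·p^1·(1−p)] / p^2 = 2·(1−p)/p = 100.00/36.06 = 2.7732
(1−p)/p = 2.7732/2 = 1.3866  ⇒  p = 1/(1 + 1.3866) = 0.4190
Tf-87: 41.9%, Tf-89: 58.1%.

41.9%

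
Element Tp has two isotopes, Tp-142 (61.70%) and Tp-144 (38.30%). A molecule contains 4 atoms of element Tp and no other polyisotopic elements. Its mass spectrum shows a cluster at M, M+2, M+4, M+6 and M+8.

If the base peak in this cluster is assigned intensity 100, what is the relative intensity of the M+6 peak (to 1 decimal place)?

38.5

(0.6170 + 0.3830)^4 gives M 0.1449, M+2 0.3598, M+4 0.3351, M+6 0.1387, M+8 0.0215; the largest is M+2.
P(M+2) = C(4,1) × 0.6170^3 × 0.3830^1 = 4 × 0.23488511 × 0.3830 = 0.359844 (base)
P(M+6) = C(4,3) × 0.6170^1 × 0.3830^3 = 4 × 0.6170 × 0.05618189 = 0.138657
Relative intensity = 0.138657 / 0.359844 × 100 = 38.5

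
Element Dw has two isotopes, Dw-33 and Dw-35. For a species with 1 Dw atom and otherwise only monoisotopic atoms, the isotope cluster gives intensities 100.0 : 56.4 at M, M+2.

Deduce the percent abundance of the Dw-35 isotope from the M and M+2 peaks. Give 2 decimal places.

If p is the fraction of Dw that is Dw-33, then I(M+2)/I(M) = [C(1,1)·p^0·(1−p)] / p^1 = 1·(1−p)/p = 56.4/100.0 = 0.5640
(1−p)/p = 0.5640/1 = 0.5640  ⇒  p = 1/(1 + 0.5640) = 0.6394
Dw-33: 63.94%, Dw-35: 36.06%.

36.06%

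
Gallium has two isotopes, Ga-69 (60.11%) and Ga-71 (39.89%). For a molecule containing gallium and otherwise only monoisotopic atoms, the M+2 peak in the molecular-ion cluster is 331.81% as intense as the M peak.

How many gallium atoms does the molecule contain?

The M+2/M ratio from n Ga atoms is n · q/p = n · 0.3989/0.6011.
n = 3.3181 × 0.6011/0.3989 = 5.00 ≈ 5

5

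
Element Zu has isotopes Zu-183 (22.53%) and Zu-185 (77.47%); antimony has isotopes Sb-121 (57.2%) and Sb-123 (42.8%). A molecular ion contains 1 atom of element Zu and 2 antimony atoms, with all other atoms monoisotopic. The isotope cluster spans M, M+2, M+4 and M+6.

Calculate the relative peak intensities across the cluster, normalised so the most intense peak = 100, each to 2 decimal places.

Element Zu pattern (n=1): 0.2253 : 0.7747
Antimony pattern (n=2): 0.327184 : 0.489632 : 0.183184
Convolve the two distributions (both contribute in 2-u steps):
  M: 0.2253×0.327184 = 0.073715
  M+2: 0.2253×0.489632 + 0.7747×0.327184 = 0.363784
  M+4: 0.2253×0.183184 + 0.7747×0.489632 = 0.420589
  M+6: 0.7747×0.183184 = 0.141913
Scale to base peak (0.420589) = 100: 17.53 : 86.49 : 100.00 : 33.74

17.53 : 86.49 : 100.00 : 33.74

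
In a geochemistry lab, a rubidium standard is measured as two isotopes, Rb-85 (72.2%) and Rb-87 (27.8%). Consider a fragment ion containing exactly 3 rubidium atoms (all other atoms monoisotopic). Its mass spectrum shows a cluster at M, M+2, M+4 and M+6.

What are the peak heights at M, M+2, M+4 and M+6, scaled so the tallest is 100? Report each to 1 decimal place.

86.6 : 100.0 : 38.5 : 4.9

Expanding (0.722 + 0.278)^3:
P(M) = 0.722^3 = 0.376367
P(M+2) = 3 × 0.722^2 × 0.278^1 = 0.434751
P(M+4) = 3 × 0.722^1 × 0.278^2 = 0.167397
P(M+6) = 0.278^3 = 0.021485
The M+2 peak is largest (0.434751); scaling to 100 gives 86.6 : 100.0 : 38.5 : 4.9.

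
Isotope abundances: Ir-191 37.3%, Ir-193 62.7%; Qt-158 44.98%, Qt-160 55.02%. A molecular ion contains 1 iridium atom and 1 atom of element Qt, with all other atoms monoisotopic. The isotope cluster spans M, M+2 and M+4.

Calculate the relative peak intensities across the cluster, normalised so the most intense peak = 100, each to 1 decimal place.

34.4 : 100.0 : 70.8

Iridium pattern (n=1): 0.3730 : 0.6270
Element Qt pattern (n=1): 0.4498 : 0.5502
Convolve the two distributions (both contribute in 2-u steps):
  M: 0.3730×0.4498 = 0.167775
  M+2: 0.3730×0.5502 + 0.6270×0.4498 = 0.487249
  M+4: 0.6270×0.5502 = 0.344975
Scale to base peak (0.487249) = 100: 34.4 : 100.0 : 70.8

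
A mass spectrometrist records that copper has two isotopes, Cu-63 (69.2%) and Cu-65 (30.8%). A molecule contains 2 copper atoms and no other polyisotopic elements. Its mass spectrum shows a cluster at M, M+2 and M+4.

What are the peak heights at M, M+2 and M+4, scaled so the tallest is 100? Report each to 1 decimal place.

100.0 : 89.0 : 19.8

Expanding (0.692 + 0.308)^2:
P(M) = 0.692^2 = 0.478864
P(M+2) = 2 × 0.692^1 × 0.308^1 = 0.426272
P(M+4) = 0.308^2 = 0.094864
The M peak is largest (0.478864); scaling to 100 gives 100.0 : 89.0 : 19.8.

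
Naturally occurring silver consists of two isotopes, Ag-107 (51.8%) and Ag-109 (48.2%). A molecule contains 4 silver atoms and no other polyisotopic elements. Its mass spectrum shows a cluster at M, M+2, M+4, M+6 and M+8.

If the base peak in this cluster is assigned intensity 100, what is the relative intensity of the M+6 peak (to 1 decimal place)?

Binomial terms of (0.518 + 0.482)^4: M 0.0720, M+2 0.2680, M+4 0.3740, M+6 0.2320, M+8 0.0540 → M+4 is the base peak.
P(M+4) = C(4,2) × 0.518^2 × 0.482^2 = 6 × 0.268324 × 0.232324 = 0.374029 (base)
P(M+6) = C(4,3) × 0.518^1 × 0.482^3 = 4 × 0.5180 × 0.11198017 = 0.232023
Relative intensity = 0.232023 / 0.374029 × 100 = 62.0

62.0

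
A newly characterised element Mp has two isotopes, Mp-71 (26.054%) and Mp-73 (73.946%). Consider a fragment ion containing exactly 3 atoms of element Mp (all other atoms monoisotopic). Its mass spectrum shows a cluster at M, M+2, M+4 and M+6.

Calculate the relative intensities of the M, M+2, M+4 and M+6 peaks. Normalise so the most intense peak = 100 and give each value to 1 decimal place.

4.1 : 35.2 : 100.0 : 94.6

The 3 Mp atoms are independent, so intensities follow the terms of (0.26054 + 0.73946)^3.
P(M) = 0.26054^3 = 0.017686
P(M+2) = 3 × 0.26054^2 × 0.73946^1 = 0.150586
P(M+4) = 3 × 0.26054^1 × 0.73946^2 = 0.427391
P(M+6) = 0.73946^3 = 0.404338
The M+4 peak is largest (0.427391); scaling to 100 gives 4.1 : 35.2 : 100.0 : 94.6.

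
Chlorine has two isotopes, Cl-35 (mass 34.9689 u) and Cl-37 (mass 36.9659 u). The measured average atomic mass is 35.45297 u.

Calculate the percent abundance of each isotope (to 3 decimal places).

Let x be the fractional abundance of Cl-35; then Cl-37 has abundance 1 − x.
34.9689·x + 36.9659·(1 − x) = 35.45297
(34.9689 − 36.9659)·x = 35.45297 − 36.9659
x = -1.51293 / -1.9970 = 0.75760 → 75.760% Cl-35, 24.240% Cl-37.

Cl-35: 75.760%, Cl-37: 24.240%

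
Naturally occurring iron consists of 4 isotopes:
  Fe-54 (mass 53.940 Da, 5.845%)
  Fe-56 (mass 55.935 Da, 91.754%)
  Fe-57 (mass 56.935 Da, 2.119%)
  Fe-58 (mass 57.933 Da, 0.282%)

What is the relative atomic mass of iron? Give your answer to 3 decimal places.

55.845 Da

The abundance-weighted mean is 0.05845 × 53.940 + 0.91754 × 55.935 + 0.02119 × 56.935 + 0.00282 × 57.933
= 3.1528 + 51.3226 + 1.2065 + 0.1634 = 55.8453 Da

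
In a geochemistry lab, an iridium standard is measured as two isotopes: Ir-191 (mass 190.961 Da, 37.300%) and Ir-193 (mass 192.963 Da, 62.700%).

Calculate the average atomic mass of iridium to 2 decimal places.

Weight each isotope mass by its fractional abundance: 0.37300 × 190.961 + 0.62700 × 192.963
= 71.2285 + 120.9878 = 192.2163 Da

192.22 Da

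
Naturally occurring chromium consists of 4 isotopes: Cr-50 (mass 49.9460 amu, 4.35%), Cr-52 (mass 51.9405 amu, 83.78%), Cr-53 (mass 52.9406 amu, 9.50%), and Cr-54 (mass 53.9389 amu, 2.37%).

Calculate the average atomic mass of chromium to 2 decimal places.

The abundance-weighted mean is 0.0435 × 49.9460 + 0.8378 × 51.9405 + 0.0950 × 52.9406 + 0.0237 × 53.9389
= 2.17265 + 43.51575 + 5.02936 + 1.27835 = 51.99611 amu

52.00 amu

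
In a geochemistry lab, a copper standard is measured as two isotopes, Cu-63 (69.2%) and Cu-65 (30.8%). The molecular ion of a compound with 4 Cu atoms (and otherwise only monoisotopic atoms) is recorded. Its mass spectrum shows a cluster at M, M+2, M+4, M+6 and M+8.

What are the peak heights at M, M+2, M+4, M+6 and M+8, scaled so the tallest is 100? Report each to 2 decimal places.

56.17 : 100.00 : 66.76 : 19.81 : 2.20

Expanding (0.692 + 0.308)^4:
P(M) = 0.692^4 = 0.229311
P(M+2) = 4 × 0.692^3 × 0.308^1 = 0.408253
P(M+4) = 6 × 0.692^2 × 0.308^2 = 0.272562
P(M+6) = 4 × 0.692^1 × 0.308^3 = 0.080876
P(M+8) = 0.308^4 = 0.008999
The M+2 peak is largest (0.408253); scaling to 100 gives 56.17 : 100.00 : 66.76 : 19.81 : 2.20.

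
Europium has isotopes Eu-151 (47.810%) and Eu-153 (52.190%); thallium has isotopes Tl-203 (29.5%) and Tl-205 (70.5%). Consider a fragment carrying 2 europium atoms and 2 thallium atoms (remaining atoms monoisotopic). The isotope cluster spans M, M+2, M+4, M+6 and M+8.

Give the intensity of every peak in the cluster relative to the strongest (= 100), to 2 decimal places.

5.51 : 38.33 : 95.45 : 100.00 : 37.47

Europium pattern (n=2): 0.22857961 : 0.49904078 : 0.27237961
Thallium pattern (n=2): 0.087025 : 0.41595 : 0.497025
Convolve the two distributions (both contribute in 2-u steps):
  M: 0.22857961×0.087025 = 0.019892
  M+2: 0.22857961×0.41595 + 0.49904078×0.087025 = 0.138507
  M+4: 0.22857961×0.497025 + 0.49904078×0.41595 + 0.27237961×0.087025 = 0.344890
  M+6: 0.49904078×0.497025 + 0.27237961×0.41595 = 0.361332
  M+8: 0.27237961×0.497025 = 0.135379
Scale to base peak (0.361332) = 100: 5.51 : 38.33 : 95.45 : 100.00 : 37.47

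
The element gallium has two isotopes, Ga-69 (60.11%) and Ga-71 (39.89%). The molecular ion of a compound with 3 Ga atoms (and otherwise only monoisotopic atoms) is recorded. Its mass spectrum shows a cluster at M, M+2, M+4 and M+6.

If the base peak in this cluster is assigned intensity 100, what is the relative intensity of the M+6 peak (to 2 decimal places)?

Binomial terms of (0.6011 + 0.3989)^3: M 0.2172, M+2 0.4324, M+4 0.2869, M+6 0.0635 → M+2 is the base peak.
P(M+2) = C(3,1) × 0.6011^2 × 0.3989^1 = 3 × 0.36132121 × 0.3989 = 0.432393 (base)
P(M+6) = C(3,3) × 0.6011^0 × 0.3989^3 = 1 × 1.0000 × 0.06347345 = 0.063473
Relative intensity = 0.063473 / 0.432393 × 100 = 14.68

14.68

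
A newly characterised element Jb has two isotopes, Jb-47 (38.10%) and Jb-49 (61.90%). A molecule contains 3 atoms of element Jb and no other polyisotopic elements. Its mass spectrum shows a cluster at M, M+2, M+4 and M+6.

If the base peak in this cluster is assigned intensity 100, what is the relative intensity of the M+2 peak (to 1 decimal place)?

Term probabilities: M 0.0553, M+2 0.2696, M+4 0.4380, M+6 0.2372. Base peak = M+4.
P(M+4) = C(3,2) × 0.3810^1 × 0.6190^2 = 3 × 0.3810 × 0.383161 = 0.437953 (base)
P(M+2) = C(3,1) × 0.3810^2 × 0.6190^1 = 3 × 0.145161 × 0.6190 = 0.269564
Relative intensity = 0.269564 / 0.437953 × 100 = 61.6

61.6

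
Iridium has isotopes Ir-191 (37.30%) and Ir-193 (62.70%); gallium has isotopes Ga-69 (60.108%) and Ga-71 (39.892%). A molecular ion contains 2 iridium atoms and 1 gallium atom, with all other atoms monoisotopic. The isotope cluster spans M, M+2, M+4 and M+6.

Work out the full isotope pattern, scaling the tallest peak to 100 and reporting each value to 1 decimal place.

Iridium pattern (n=2): 0.139129 : 0.467742 : 0.393129
Gallium pattern (n=1): 0.60108 : 0.39892
Convolve the two distributions (both contribute in 2-u steps):
  M: 0.139129×0.60108 = 0.083628
  M+2: 0.139129×0.39892 + 0.467742×0.60108 = 0.336652
  M+4: 0.467742×0.39892 + 0.393129×0.60108 = 0.422894
  M+6: 0.393129×0.39892 = 0.156827
Scale to base peak (0.422894) = 100: 19.8 : 79.6 : 100.0 : 37.1

19.8 : 79.6 : 100.0 : 37.1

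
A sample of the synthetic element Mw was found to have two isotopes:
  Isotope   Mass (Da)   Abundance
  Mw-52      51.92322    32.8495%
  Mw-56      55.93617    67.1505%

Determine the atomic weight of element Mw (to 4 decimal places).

Average mass = Σ (abundance × isotope mass) = 0.328495 × 51.92322 + 0.671505 × 55.93617
= 17.056518 + 37.561418 = 54.617936 Da

54.6179 Da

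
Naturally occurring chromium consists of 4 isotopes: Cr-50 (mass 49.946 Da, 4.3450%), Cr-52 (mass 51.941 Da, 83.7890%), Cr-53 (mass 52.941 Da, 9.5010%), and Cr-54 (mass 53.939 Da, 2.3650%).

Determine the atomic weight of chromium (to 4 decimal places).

51.9966 Da

Ar = Σ fᵢ·mᵢ = 0.043450 × 49.946 + 0.837890 × 51.941 + 0.095010 × 52.941 + 0.023650 × 53.939
= 2.17015 + 43.52084 + 5.02992 + 1.27566 = 51.99657 Da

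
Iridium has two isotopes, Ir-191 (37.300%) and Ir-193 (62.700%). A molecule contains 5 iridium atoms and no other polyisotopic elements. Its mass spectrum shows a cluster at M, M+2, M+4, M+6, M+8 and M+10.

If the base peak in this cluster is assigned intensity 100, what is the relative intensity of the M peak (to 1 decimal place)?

2.1

Binomial terms of (0.37300 + 0.62700)^5: M 0.0072, M+2 0.0607, M+4 0.2040, M+6 0.3429, M+8 0.2882, M+10 0.0969 → M+6 is the base peak.
P(M+6) = C(5,3) × 0.37300^2 × 0.62700^3 = 10 × 0.139129 × 0.24649188 = 0.342942 (base)
P(M) = C(5,0) × 0.37300^5 × 0.62700^0 = 1 × 0.00722012 × 1.0000 = 0.007220
Relative intensity = 0.007220 / 0.342942 × 100 = 2.1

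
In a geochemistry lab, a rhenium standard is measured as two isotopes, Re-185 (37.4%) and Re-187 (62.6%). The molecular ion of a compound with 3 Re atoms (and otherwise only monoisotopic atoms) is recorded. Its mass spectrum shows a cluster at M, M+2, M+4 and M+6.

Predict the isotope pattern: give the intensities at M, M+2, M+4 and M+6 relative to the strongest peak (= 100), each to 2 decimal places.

11.90 : 59.74 : 100.00 : 55.79

The 3 Re atoms are independent, so intensities follow the terms of (0.374 + 0.626)^3.
P(M) = 0.374^3 = 0.052314
P(M+2) = 3 × 0.374^2 × 0.626^1 = 0.262687
P(M+4) = 3 × 0.374^1 × 0.626^2 = 0.439685
P(M+6) = 0.626^3 = 0.245314
The M+4 peak is largest (0.439685); scaling to 100 gives 11.90 : 59.74 : 100.00 : 55.79.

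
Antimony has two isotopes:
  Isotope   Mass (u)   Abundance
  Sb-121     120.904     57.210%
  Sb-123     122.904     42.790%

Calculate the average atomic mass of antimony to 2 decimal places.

The abundance-weighted mean is 0.57210 × 120.904 + 0.42790 × 122.904
= 69.1692 + 52.5906 = 121.7598 u

121.76 u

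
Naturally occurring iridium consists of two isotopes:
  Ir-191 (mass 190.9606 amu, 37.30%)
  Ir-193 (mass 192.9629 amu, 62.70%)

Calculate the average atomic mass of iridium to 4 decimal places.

Average mass = Σ (abundance × isotope mass) = 0.3730 × 190.9606 + 0.6270 × 192.9629
= 71.22830 + 120.98774 = 192.21604 amu

192.2160 amu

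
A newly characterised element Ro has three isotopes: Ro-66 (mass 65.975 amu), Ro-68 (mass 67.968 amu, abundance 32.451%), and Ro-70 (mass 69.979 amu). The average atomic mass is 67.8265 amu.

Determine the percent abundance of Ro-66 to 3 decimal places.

Let x and y be the fractions of Ro-66 and Ro-70. Then x + y = 1 − 0.32451 = 0.67549 and 65.975x + 69.979y = 67.8265 − 0.32451×67.968 = 45.77020432.
Substituting: 65.975x + 69.979(0.67549 − x) = 45.77020432
(65.975 − 69.979)x = -1.49991039  ⇒  x = 0.37460, y = 0.30089
Ro-66: 37.460%, Ro-70: 30.089%.

37.460%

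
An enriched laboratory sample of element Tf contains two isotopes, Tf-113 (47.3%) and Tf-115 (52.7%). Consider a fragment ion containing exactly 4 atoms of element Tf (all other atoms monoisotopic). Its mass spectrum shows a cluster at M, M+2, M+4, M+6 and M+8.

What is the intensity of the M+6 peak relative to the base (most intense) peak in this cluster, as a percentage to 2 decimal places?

Term probabilities: M 0.0501, M+2 0.2231, M+4 0.3728, M+6 0.2769, M+8 0.0771. Base peak = M+4.
P(M+4) = C(4,2) × 0.473^2 × 0.527^2 = 6 × 0.223729 × 0.277729 = 0.372816 (base)
P(M+6) = C(4,3) × 0.473^1 × 0.527^3 = 4 × 0.4730 × 0.14636318 = 0.276919
Relative intensity = 0.276919 / 0.372816 × 100 = 74.28

74.28%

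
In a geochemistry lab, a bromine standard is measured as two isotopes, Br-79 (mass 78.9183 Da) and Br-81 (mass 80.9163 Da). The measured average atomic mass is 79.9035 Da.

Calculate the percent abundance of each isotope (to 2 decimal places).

Br-79: 50.69%, Br-81: 49.31%

Writing the weighted mean with unknown fraction x of Br-79:
78.9183·x + 80.9163·(1 − x) = 79.9035
(78.9183 − 80.9163)·x = 79.9035 − 80.9163
x = -1.0128 / -1.9980 = 0.50691 → 50.69% Br-79, 49.31% Br-81.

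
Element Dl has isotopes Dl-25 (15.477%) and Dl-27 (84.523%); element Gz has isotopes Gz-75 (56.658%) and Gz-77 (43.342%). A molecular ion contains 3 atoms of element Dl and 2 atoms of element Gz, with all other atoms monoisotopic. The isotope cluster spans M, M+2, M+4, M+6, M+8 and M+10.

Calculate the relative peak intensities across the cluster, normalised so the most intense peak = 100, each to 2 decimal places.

Element Dl pattern (n=3): 0.00370732 : 0.06073929 : 0.33170945 : 0.60384394
Element Gz pattern (n=2): 0.3210129 : 0.49113421 : 0.1878529
Convolve the two distributions (both contribute in 2-u steps):
  M: 0.00370732×0.3210129 = 0.001190
  M+2: 0.00370732×0.49113421 + 0.06073929×0.3210129 = 0.021319
  M+4: 0.00370732×0.1878529 + 0.06073929×0.49113421 + 0.33170945×0.3210129 = 0.137011
  M+6: 0.06073929×0.1878529 + 0.33170945×0.49113421 + 0.60384394×0.3210129 = 0.368166
  M+8: 0.33170945×0.1878529 + 0.60384394×0.49113421 = 0.358881
  M+10: 0.60384394×0.1878529 = 0.113434
Scale to base peak (0.368166) = 100: 0.32 : 5.79 : 37.21 : 100.00 : 97.48 : 30.81

0.32 : 5.79 : 37.21 : 100.00 : 97.48 : 30.81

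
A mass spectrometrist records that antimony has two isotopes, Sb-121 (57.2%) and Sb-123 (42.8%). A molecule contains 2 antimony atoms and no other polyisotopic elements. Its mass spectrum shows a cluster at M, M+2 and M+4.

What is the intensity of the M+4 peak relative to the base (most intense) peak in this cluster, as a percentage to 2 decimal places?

37.41%

Binomial terms of (0.572 + 0.428)^2: M 0.3272, M+2 0.4896, M+4 0.1832 → M+2 is the base peak.
P(M+2) = C(2,1) × 0.572^1 × 0.428^1 = 2 × 0.5720 × 0.4280 = 0.489632 (base)
P(M+4) = C(2,2) × 0.572^0 × 0.428^2 = 1 × 1.0000 × 0.183184 = 0.183184
Relative intensity = 0.183184 / 0.489632 × 100 = 37.41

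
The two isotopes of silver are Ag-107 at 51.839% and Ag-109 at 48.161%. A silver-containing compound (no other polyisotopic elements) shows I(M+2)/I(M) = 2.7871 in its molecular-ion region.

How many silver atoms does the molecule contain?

3

With n Ag atoms, P(M+2)/P(M) = C(n,1)·p^(n−1)q / p^n = n·q/p = n · 0.48161/0.51839.
n = 2.7871 × 0.51839/0.48161 = 3.00 ≈ 3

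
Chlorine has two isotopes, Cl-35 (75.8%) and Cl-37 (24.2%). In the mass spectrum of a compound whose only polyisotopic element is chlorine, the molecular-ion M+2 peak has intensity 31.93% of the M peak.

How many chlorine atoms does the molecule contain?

1

With n Cl atoms, P(M+2)/P(M) = C(n,1)·p^(n−1)q / p^n = n·q/p = n · 0.242/0.758.
n = 0.3193 × 0.758/0.242 = 1.00 ≈ 1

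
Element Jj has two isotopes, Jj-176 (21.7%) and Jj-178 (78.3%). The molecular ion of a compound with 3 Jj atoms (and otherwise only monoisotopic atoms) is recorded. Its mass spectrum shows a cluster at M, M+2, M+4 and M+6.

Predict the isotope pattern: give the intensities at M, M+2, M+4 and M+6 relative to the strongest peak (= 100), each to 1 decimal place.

The 3 Jj atoms are independent, so intensities follow the terms of (0.217 + 0.783)^3.
P(M) = 0.217^3 = 0.010218
P(M+2) = 3 × 0.217^2 × 0.783^1 = 0.110612
P(M+4) = 3 × 0.217^1 × 0.783^2 = 0.399121
P(M+6) = 0.783^3 = 0.480049
The M+6 peak is largest (0.480049); scaling to 100 gives 2.1 : 23.0 : 83.1 : 100.0.

2.1 : 23.0 : 83.1 : 100.0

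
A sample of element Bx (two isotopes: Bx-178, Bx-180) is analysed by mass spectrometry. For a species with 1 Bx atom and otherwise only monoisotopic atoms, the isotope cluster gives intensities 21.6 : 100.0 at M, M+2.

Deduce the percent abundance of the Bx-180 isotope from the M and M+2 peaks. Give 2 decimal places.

Let p = fractional abundance of Bx-178. I(M+2)/I(M) = [C(1,1)·p^0·(1−p)] / p^1 = 1·(1−p)/p = 100.0/21.6 = 4.6296
(1−p)/p = 4.6296/1 = 4.6296  ⇒  p = 1/(1 + 4.6296) = 0.1776
Bx-178: 17.76%, Bx-180: 82.24%.

82.24%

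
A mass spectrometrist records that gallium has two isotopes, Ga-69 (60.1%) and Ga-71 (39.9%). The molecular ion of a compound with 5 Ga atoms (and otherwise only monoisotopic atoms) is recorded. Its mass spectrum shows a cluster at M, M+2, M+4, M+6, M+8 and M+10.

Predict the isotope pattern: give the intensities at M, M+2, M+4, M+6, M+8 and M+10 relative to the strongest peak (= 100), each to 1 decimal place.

Expanding (0.601 + 0.399)^5:
P(M) = 0.601^5 = 0.078410
P(M+2) = 5 × 0.601^4 × 0.399^1 = 0.260280
P(M+4) = 10 × 0.601^3 × 0.399^2 = 0.345596
P(M+6) = 10 × 0.601^2 × 0.399^3 = 0.229439
P(M+8) = 5 × 0.601^1 × 0.399^4 = 0.076162
P(M+10) = 0.399^5 = 0.010113
The M+4 peak is largest (0.345596); scaling to 100 gives 22.7 : 75.3 : 100.0 : 66.4 : 22.0 : 2.9.

22.7 : 75.3 : 100.0 : 66.4 : 22.0 : 2.9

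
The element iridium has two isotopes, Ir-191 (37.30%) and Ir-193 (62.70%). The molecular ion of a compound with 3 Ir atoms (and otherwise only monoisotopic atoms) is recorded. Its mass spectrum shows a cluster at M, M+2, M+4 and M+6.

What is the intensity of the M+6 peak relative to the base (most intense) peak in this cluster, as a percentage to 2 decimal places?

56.03%

Binomial terms of (0.3730 + 0.6270)^3: M 0.0519, M+2 0.2617, M+4 0.4399, M+6 0.2465 → M+4 is the base peak.
P(M+4) = C(3,2) × 0.3730^1 × 0.6270^2 = 3 × 0.3730 × 0.393129 = 0.439911 (base)
P(M+6) = C(3,3) × 0.3730^0 × 0.6270^3 = 1 × 1.0000 × 0.24649188 = 0.246492
Relative intensity = 0.246492 / 0.439911 × 100 = 56.03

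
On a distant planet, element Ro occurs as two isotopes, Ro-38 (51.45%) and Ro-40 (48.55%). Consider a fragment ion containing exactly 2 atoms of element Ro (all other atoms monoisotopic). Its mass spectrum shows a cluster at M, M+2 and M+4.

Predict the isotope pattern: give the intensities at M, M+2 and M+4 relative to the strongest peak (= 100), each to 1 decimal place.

The 2 Ro atoms are independent, so intensities follow the terms of (0.5145 + 0.4855)^2.
P(M) = 0.5145^2 = 0.264710
P(M+2) = 2 × 0.5145^1 × 0.4855^1 = 0.499580
P(M+4) = 0.4855^2 = 0.235710
The M+2 peak is largest (0.499580); scaling to 100 gives 53.0 : 100.0 : 47.2.

53.0 : 100.0 : 47.2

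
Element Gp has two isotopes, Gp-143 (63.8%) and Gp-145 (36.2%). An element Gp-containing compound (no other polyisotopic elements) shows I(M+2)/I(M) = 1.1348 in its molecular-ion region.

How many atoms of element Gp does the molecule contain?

With n Gp atoms, P(M+2)/P(M) = C(n,1)·p^(n−1)q / p^n = n·q/p = n · 0.362/0.638.
n = 1.1348 × 0.638/0.362 = 2.00 ≈ 2

2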